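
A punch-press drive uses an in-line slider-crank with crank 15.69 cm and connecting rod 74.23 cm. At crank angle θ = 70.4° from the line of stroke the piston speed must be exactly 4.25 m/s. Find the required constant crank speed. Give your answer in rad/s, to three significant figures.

26.8

For an in-line slider-crank, |v_piston| = rω|sinθ|·[1 + r cosθ/√(L² − r² sin²θ)].
With r = 0.1569 m, L = 0.7423 m, θ = 70.4°: the bracketed kinematic factor |dx/dθ| = 0.1585 m.
ω = v/|dx/dθ| = 4.25/0.1585 = 26.813 rad/s.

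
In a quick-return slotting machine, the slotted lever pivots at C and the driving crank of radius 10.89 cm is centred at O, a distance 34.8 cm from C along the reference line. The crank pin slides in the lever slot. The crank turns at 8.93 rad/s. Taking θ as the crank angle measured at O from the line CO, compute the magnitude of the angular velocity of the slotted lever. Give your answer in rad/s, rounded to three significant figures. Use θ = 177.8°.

ω = 8.93 rad/s
Crank pin A relative to C: A = (d + r cosθ, r sinθ); lever angle φ = atan2(r sinθ, d + r cosθ).
Differentiating tanφ: φ̇ = rω(d cosθ + r)/(d² + r² + 2dr cosθ).
d² + r² + 2dr cosθ = |CA|² = 0.0572247 m²;  d cosθ + r = -0.23884 m.
|ω_lever| = |0.1089·8.93·-0.23884| / 0.0572247 = 4.0589 rad/s.

4.06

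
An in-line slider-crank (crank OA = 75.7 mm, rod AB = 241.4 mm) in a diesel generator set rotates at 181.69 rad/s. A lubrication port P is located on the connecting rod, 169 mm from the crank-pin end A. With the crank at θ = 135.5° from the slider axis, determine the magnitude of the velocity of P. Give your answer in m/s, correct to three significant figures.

ω = 181.7 rad/s.  Crank-pin speed |V_A| = rω = 13.754 m/s, perpendicular to OA.
Rod angle: sinφ = −(r/L) sinθ ⇒ φ = -12.697°; ω_rod = −rω cosθ/√(L²−r²sin²θ) = +41.657 rad/s.
V_P = V_A + ω_rod × AP, with AP = 0.169 m along the rod.
Components: V_Px = −rω sinθ − a·ω_rod·sinφ = -8.0929 m/s;  V_Py = rω cosθ + a·ω_rod·cosφ = -2.9422 m/s.
|V_P| = √(V_Px² + V_Py²) = 8.6111 m/s.

8.61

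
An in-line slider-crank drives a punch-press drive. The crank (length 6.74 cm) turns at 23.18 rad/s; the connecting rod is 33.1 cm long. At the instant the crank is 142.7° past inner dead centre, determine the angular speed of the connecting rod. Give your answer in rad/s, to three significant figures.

ω = 23.18 rad/s
The rod makes angle φ with the slider axis where L sinφ = r sinθ; differentiating, L cosφ·φ̇ = r ω cosθ.
L cosφ = √(L² − r² sin²θ) = 0.32847 m.
|ω_rod| = r ω |cosθ| / √(L² − r² sin²θ) = 0.0674·23.18·0.79547/0.32847 = 3.7836 rad/s.

3.78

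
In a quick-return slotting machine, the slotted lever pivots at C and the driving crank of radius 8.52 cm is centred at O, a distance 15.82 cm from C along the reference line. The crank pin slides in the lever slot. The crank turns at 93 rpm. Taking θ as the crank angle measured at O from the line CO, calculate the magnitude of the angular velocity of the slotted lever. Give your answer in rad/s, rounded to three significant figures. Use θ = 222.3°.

2.14

ω = 9.739 rad/s (from 93 rpm).
Crank pin A relative to C: A = (d + r cosθ, r sinθ); lever angle φ = atan2(r sinθ, d + r cosθ).
Differentiating tanφ: φ̇ = rω(d cosθ + r)/(d² + r² + 2dr cosθ).
d² + r² + 2dr cosθ = |CA|² = 0.0123478 m²;  d cosθ + r = -0.03181 m.
|ω_lever| = |0.0852·9.739·-0.03181| / 0.0123478 = 2.1376 rad/s.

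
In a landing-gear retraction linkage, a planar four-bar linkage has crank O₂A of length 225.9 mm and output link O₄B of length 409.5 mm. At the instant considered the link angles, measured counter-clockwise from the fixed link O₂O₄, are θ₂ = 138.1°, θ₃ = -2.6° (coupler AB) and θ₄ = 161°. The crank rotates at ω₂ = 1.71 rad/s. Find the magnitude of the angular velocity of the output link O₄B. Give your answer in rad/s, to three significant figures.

2.12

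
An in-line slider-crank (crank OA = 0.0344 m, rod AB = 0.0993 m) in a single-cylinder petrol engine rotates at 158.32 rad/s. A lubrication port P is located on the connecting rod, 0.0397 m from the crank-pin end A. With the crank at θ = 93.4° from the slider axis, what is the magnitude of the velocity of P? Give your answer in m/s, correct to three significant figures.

ω = 158.3 rad/s.  Crank-pin speed |V_A| = rω = 5.4462 m/s, perpendicular to OA.
Rod angle: sinφ = −(r/L) sinθ ⇒ φ = -20.232°; ω_rod = −rω cosθ/√(L²−r²sin²θ) = +3.4666 rad/s.
V_P = V_A + ω_rod × AP, with AP = 0.0397 m along the rod.
Components: V_Px = −rω sinθ − a·ω_rod·sinφ = -5.389 m/s;  V_Py = rω cosθ + a·ω_rod·cosφ = -0.19386 m/s.
|V_P| = √(V_Px² + V_Py²) = 5.3925 m/s.

5.39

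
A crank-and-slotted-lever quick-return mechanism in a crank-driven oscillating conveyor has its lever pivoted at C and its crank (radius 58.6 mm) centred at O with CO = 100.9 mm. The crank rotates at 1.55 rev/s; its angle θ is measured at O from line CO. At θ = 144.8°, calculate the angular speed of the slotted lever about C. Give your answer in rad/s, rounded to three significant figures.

3.44

ω = 9.739 rad/s (from 1.55 rev/s).
Crank pin A relative to C: A = (d + r cosθ, r sinθ); lever angle φ = atan2(r sinθ, d + r cosθ).
Differentiating tanφ: φ̇ = rω(d cosθ + r)/(d² + r² + 2dr cosθ).
d² + r² + 2dr cosθ = |CA|² = 0.00395164 m²;  d cosθ + r = -0.02385 m.
|ω_lever| = |0.0586·9.739·-0.02385| / 0.00395164 = 3.4444 rad/s.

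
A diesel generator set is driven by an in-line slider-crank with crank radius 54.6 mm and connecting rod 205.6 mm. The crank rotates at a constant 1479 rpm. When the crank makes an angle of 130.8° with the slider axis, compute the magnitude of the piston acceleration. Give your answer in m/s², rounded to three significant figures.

ω = 2π·1479/60 = 154.9 rad/s
x(θ) = r cosθ + √(L² − r² sin²θ); with ω constant, a = ω²·d²x/dθ².
d²x/dθ² = −r cosθ − r²(cos2θ)/√u − r⁴ sin²2θ/(4u^{3/2}),  u = L² − r² sin²θ = 0.040563 m².
Substituting r = 0.0546 m, L = 0.2056 m, θ = 130.8°: d²x/dθ² = +0.037573 m.
a = ω²·d²x/dθ² = (154.9)²·(+0.037573) = +901.3 m/s²;  |a| = 901.3 m/s².

901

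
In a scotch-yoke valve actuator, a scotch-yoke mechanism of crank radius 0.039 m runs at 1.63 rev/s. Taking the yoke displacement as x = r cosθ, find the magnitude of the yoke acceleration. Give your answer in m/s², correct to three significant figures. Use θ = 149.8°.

ω = 10.24 rad/s (from 1.63 rev/s).
x = r cosθ ⇒ ẍ = −rω² cosθ (ω constant).
|a| = rω²|cosθ| = 0.039·(10.24)²·|cos 149.8°| = 3.5355 m/s².

3.54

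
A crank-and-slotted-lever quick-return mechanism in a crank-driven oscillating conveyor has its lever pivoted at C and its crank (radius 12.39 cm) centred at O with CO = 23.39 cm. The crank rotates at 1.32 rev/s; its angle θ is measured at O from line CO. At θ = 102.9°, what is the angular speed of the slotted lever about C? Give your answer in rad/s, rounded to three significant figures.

1.29

ω = 8.294 rad/s (from 1.32 rev/s).
Crank pin A relative to C: A = (d + r cosθ, r sinθ); lever angle φ = atan2(r sinθ, d + r cosθ).
Differentiating tanφ: φ̇ = rω(d cosθ + r)/(d² + r² + 2dr cosθ).
d² + r² + 2dr cosθ = |CA|² = 0.0571207 m²;  d cosθ + r = +0.071682 m.
|ω_lever| = |0.1239·8.294·+0.071682| / 0.0571207 = 1.2896 rad/s.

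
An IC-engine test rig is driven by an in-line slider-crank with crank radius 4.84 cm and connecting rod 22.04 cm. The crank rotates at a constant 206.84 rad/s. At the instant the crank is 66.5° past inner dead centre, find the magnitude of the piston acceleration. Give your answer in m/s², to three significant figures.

ω = 206.8 rad/s
x(θ) = r cosθ + √(L² − r² sin²θ); with ω constant, a = ω²·d²x/dθ².
d²x/dθ² = −r cosθ − r²(cos2θ)/√u − r⁴ sin²2θ/(4u^{3/2}),  u = L² − r² sin²θ = 0.0466061 m².
Substituting r = 0.0484 m, L = 0.2204 m, θ = 66.5°: d²x/dθ² = -0.011972 m.
a = ω²·d²x/dθ² = (206.8)²·(-0.011972) = -512.2 m/s²;  |a| = 512.2 m/s².

512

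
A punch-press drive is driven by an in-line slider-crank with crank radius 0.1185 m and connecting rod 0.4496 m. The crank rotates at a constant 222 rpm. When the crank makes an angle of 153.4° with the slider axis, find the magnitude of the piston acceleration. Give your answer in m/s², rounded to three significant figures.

ω = 2π·222/60 = 23.25 rad/s
x(θ) = r cosθ + √(L² − r² sin²θ); with ω constant, a = ω²·d²x/dθ².
d²x/dθ² = −r cosθ − r²(cos2θ)/√u − r⁴ sin²2θ/(4u^{3/2}),  u = L² − r² sin²θ = 0.199325 m².
Substituting r = 0.1185 m, L = 0.4496 m, θ = 153.4°: d²x/dθ² = +0.086761 m.
a = ω²·d²x/dθ² = (23.25)²·(+0.086761) = +46.891 m/s²;  |a| = 46.891 m/s².

46.9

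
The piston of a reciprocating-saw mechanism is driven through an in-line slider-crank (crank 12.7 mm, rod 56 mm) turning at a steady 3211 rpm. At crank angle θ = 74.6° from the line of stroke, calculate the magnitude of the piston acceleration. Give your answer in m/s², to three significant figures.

ω = 2π·3211/60 = 336.3 rad/s
x(θ) = r cosθ + √(L² − r² sin²θ); with ω constant, a = ω²·d²x/dθ².
d²x/dθ² = −r cosθ − r²(cos2θ)/√u − r⁴ sin²2θ/(4u^{3/2}),  u = L² − r² sin²θ = 0.00298608 m².
Substituting r = 0.0127 m, L = 0.056 m, θ = 74.6°: d²x/dθ² = -0.00084771 m.
a = ω²·d²x/dθ² = (336.3)²·(-0.00084771) = -95.849 m/s²;  |a| = 95.849 m/s².

95.8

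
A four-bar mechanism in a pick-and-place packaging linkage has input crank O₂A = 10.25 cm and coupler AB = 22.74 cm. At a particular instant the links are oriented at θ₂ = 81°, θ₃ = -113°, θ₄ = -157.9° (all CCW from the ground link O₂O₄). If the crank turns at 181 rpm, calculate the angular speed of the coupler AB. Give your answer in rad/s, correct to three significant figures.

ω₂ = 18.95 rad/s (from 181 rpm).
Differentiating the loop-closure r₂e^{iθ₂}+r₃e^{iθ₃}=r₁+r₄e^{iθ₄} gives r₂ω₂e^{iθ₂}+r₃ω₃e^{iθ₃}=r₄ω₄e^{iθ₄}.
Eliminating the other unknown: ω₃ = r₂ω₂ sin(θ₄−θ₂) / [r₃ sin(θ₃−θ₄)].
Numerator sine = +0.85627; denominator sine = +0.70587.
Result = 0.1025·18.95·(+0.85627) / (0.2274·(+0.70587)) = +10.364 rad/s; magnitude 10.364 rad/s.

10.4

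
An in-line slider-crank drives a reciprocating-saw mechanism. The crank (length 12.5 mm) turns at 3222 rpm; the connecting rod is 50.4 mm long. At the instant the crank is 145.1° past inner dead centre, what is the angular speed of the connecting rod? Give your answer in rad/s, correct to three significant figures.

69.3

ω = 337.4 rad/s (converted from 3222 rpm).
The rod makes angle φ with the slider axis where L sinφ = r sinθ; differentiating, L cosφ·φ̇ = r ω cosθ.
L cosφ = √(L² − r² sin²θ) = 0.04989 m.
|ω_rod| = r ω |cosθ| / √(L² − r² sin²θ) = 0.0125·337.4·0.82015/0.04989 = 69.334 rad/s.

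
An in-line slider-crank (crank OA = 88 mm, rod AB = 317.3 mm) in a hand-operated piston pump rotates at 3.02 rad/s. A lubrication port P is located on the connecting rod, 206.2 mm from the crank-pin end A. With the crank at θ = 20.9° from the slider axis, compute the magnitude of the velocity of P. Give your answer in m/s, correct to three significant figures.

0.141

ω = 3.02 rad/s.  Crank-pin speed |V_A| = rω = 0.26576 m/s, perpendicular to OA.
Rod angle: sinφ = −(r/L) sinθ ⇒ φ = -5.678°; ω_rod = −rω cosθ/√(L²−r²sin²θ) = -0.78632 rad/s.
V_P = V_A + ω_rod × AP, with AP = 0.2062 m along the rod.
Components: V_Px = −rω sinθ − a·ω_rod·sinφ = -0.11085 m/s;  V_Py = rω cosθ + a·ω_rod·cosφ = +0.086931 m/s.
|V_P| = √(V_Px² + V_Py²) = 0.14087 m/s.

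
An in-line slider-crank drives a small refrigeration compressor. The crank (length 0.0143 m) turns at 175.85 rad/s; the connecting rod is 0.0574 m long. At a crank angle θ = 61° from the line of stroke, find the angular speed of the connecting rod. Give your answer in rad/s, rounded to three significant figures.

ω = 175.8 rad/s
The rod makes angle φ with the slider axis where L sinφ = r sinθ; differentiating, L cosφ·φ̇ = r ω cosθ.
L cosφ = √(L² − r² sin²θ) = 0.056021 m.
|ω_rod| = r ω |cosθ| / √(L² − r² sin²θ) = 0.0143·175.8·0.48481/0.056021 = 21.762 rad/s.

21.8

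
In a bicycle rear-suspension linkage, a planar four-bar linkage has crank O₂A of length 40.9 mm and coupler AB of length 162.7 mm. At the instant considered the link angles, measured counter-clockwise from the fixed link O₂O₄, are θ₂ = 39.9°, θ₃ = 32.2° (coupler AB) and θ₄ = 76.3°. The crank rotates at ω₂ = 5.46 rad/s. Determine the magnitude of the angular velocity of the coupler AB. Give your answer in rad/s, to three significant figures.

1.17

ω₂ = 5.46 rad/s
Differentiating the loop-closure r₂e^{iθ₂}+r₃e^{iθ₃}=r₁+r₄e^{iθ₄} gives r₂ω₂e^{iθ₂}+r₃ω₃e^{iθ₃}=r₄ω₄e^{iθ₄}.
Eliminating the other unknown: ω₃ = r₂ω₂ sin(θ₄−θ₂) / [r₃ sin(θ₃−θ₄)].
Numerator sine = +0.59342; denominator sine = -0.69591.
Result = 0.0409·5.46·(+0.59342) / (0.1627·(-0.69591)) = -1.1704 rad/s; magnitude 1.1704 rad/s.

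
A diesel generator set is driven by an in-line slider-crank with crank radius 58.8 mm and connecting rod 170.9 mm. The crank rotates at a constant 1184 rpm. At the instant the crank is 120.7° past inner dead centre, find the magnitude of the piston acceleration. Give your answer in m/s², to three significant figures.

ω = 2π·1184/60 = 124 rad/s
x(θ) = r cosθ + √(L² − r² sin²θ); with ω constant, a = ω²·d²x/dθ².
d²x/dθ² = −r cosθ − r²(cos2θ)/√u − r⁴ sin²2θ/(4u^{3/2}),  u = L² − r² sin²θ = 0.0266506 m².
Substituting r = 0.0588 m, L = 0.1709 m, θ = 120.7°: d²x/dθ² = +0.039629 m.
a = ω²·d²x/dθ² = (124)²·(+0.039629) = +609.21 m/s²;  |a| = 609.21 m/s².

609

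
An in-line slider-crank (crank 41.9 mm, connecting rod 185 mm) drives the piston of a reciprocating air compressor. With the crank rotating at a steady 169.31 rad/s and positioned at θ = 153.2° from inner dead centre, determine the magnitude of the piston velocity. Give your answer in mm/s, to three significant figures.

ω = 169.3 rad/s
For an in-line slider-crank, x = r cosθ + √(L² − r² sin²θ), so v = −rω sinθ·[1 + r cosθ/√(L² − r² sin²θ)].
With r = 0.0419 m, L = 0.185 m, θ = 153.2°: √(L² − r² sin²θ) = 0.18403 m.
v = −0.0419·169.3·0.45088·[1 + 0.0419·-0.89259/0.18403] = -2.5485 m/s.
|v| = 2.5485 m/s = 2548.5 mm/s.

2550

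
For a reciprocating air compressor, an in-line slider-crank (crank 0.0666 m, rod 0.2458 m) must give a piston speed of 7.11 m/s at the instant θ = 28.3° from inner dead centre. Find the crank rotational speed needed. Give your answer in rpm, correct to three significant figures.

1730

For an in-line slider-crank, |v_piston| = rω|sinθ|·[1 + r cosθ/√(L² − r² sin²θ)].
With r = 0.0666 m, L = 0.2458 m, θ = 28.3°: the bracketed kinematic factor |dx/dθ| = 0.03917 m.
ω = v/|dx/dθ| = 7.11/0.03917 = 181.52 rad/s.
N = 60ω/(2π) = 1733.4 rpm.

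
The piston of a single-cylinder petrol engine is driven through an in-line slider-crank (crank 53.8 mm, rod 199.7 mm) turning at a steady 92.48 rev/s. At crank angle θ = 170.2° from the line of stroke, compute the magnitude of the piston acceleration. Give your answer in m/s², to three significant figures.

13300

ω = 2π·92.5 = 581.1 rad/s
x(θ) = r cosθ + √(L² − r² sin²θ); with ω constant, a = ω²·d²x/dθ².
d²x/dθ² = −r cosθ − r²(cos2θ)/√u − r⁴ sin²2θ/(4u^{3/2}),  u = L² − r² sin²θ = 0.0397962 m².
Substituting r = 0.0538 m, L = 0.1997 m, θ = 170.2°: d²x/dθ² = +0.039317 m.
a = ω²·d²x/dθ² = (581.1)²·(+0.039317) = +13275 m/s²;  |a| = 13275 m/s².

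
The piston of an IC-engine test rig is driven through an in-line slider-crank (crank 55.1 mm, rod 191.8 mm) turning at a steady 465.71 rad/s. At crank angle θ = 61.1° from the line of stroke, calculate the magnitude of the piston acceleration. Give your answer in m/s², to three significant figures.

ω = 465.7 rad/s
x(θ) = r cosθ + √(L² − r² sin²θ); with ω constant, a = ω²·d²x/dθ².
d²x/dθ² = −r cosθ − r²(cos2θ)/√u − r⁴ sin²2θ/(4u^{3/2}),  u = L² − r² sin²θ = 0.0344603 m².
Substituting r = 0.0551 m, L = 0.1918 m, θ = 61.1°: d²x/dθ² = -0.018172 m.
a = ω²·d²x/dθ² = (465.7)²·(-0.018172) = -3941.2 m/s²;  |a| = 3941.2 m/s².

3940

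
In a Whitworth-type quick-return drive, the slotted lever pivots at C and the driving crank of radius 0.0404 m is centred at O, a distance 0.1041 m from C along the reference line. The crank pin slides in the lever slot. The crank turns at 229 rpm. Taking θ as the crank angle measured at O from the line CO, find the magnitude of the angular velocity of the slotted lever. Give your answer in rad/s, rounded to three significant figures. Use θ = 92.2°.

ω = 23.98 rad/s (from 229 rpm).
Crank pin A relative to C: A = (d + r cosθ, r sinθ); lever angle φ = atan2(r sinθ, d + r cosθ).
Differentiating tanφ: φ̇ = rω(d cosθ + r)/(d² + r² + 2dr cosθ).
d² + r² + 2dr cosθ = |CA|² = 0.0121461 m²;  d cosθ + r = +0.036404 m.
|ω_lever| = |0.0404·23.98·+0.036404| / 0.0121461 = 2.9037 rad/s.

2.90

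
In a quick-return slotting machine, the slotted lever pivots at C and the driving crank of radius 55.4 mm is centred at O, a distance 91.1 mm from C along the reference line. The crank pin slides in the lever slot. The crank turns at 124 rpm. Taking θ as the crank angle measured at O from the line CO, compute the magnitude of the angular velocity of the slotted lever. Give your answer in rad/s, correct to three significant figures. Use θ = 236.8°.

0.679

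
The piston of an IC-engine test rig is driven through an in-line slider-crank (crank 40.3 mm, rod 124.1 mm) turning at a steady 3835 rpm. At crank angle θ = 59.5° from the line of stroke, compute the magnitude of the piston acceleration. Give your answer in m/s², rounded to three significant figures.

2280

ω = 2π·3835/60 = 401.6 rad/s
x(θ) = r cosθ + √(L² − r² sin²θ); with ω constant, a = ω²·d²x/dθ².
d²x/dθ² = −r cosθ − r²(cos2θ)/√u − r⁴ sin²2θ/(4u^{3/2}),  u = L² − r² sin²θ = 0.0141951 m².
Substituting r = 0.0403 m, L = 0.1241 m, θ = 59.5°: d²x/dθ² = -0.014143 m.
a = ω²·d²x/dθ² = (401.6)²·(-0.014143) = -2281.1 m/s²;  |a| = 2281.1 m/s².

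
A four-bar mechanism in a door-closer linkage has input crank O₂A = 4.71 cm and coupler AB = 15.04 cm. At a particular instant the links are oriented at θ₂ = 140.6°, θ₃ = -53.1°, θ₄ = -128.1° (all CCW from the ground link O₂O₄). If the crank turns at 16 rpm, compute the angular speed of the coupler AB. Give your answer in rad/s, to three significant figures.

0.543

ω₂ = 1.676 rad/s (from 16 rpm).
Differentiating the loop-closure r₂e^{iθ₂}+r₃e^{iθ₃}=r₁+r₄e^{iθ₄} gives r₂ω₂e^{iθ₂}+r₃ω₃e^{iθ₃}=r₄ω₄e^{iθ₄}.
Eliminating the other unknown: ω₃ = r₂ω₂ sin(θ₄−θ₂) / [r₃ sin(θ₃−θ₄)].
Numerator sine = +0.99974; denominator sine = +0.96593.
Result = 0.0471·1.676·(+0.99974) / (0.1504·(+0.96593)) = +0.54308 rad/s; magnitude 0.54308 rad/s.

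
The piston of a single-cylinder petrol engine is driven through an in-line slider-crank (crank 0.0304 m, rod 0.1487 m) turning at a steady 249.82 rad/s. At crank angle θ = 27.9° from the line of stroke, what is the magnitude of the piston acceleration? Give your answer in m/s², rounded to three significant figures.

1900

ω = 249.8 rad/s
x(θ) = r cosθ + √(L² − r² sin²θ); with ω constant, a = ω²·d²x/dθ².
d²x/dθ² = −r cosθ − r²(cos2θ)/√u − r⁴ sin²2θ/(4u^{3/2}),  u = L² − r² sin²θ = 0.0219093 m².
Substituting r = 0.0304 m, L = 0.1487 m, θ = 27.9°: d²x/dθ² = -0.030421 m.
a = ω²·d²x/dθ² = (249.8)²·(-0.030421) = -1898.6 m/s²;  |a| = 1898.6 m/s².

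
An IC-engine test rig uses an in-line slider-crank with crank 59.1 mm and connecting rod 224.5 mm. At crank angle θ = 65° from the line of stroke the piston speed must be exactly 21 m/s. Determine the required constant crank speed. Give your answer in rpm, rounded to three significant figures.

For an in-line slider-crank, |v_piston| = rω|sinθ|·[1 + r cosθ/√(L² − r² sin²θ)].
With r = 0.0591 m, L = 0.2245 m, θ = 65°: the bracketed kinematic factor |dx/dθ| = 0.059699 m.
ω = v/|dx/dθ| = 21/0.059699 = 351.76 rad/s.
N = 60ω/(2π) = 3359.1 rpm.

3360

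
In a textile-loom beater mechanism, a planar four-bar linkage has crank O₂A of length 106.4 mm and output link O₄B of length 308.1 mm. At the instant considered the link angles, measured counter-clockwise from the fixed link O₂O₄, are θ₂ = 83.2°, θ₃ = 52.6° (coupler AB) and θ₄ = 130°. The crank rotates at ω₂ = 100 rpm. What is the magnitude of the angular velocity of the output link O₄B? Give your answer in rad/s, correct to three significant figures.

ω₂ = 10.47 rad/s (from 100 rpm).
Differentiating the loop-closure r₂e^{iθ₂}+r₃e^{iθ₃}=r₁+r₄e^{iθ₄} gives r₂ω₂e^{iθ₂}+r₃ω₃e^{iθ₃}=r₄ω₄e^{iθ₄}.
Eliminating the other unknown: ω₄ = r₂ω₂ sin(θ₂−θ₃) / [r₄ sin(θ₄−θ₃)].
Numerator sine = +0.50904; denominator sine = +0.97592.
Result = 0.1064·10.47·(+0.50904) / (0.3081·(+0.97592)) = +1.8863 rad/s; magnitude 1.8863 rad/s.

1.89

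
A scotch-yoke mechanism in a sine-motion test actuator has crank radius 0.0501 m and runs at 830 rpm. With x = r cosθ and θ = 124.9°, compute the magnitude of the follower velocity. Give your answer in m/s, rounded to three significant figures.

3.57

ω = 86.92 rad/s (from 830 rpm).
x = r cosθ ⇒ ẋ = −rω sinθ.
|v| = rω|sinθ| = 0.0501·86.92·|sin 124.9°| = 3.5714 m/s.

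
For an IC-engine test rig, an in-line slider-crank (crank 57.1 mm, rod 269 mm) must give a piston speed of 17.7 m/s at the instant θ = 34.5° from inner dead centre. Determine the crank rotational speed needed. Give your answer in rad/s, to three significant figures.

For an in-line slider-crank, |v_piston| = rω|sinθ|·[1 + r cosθ/√(L² − r² sin²θ)].
With r = 0.0571 m, L = 0.269 m, θ = 34.5°: the bracketed kinematic factor |dx/dθ| = 0.038041 m.
ω = v/|dx/dθ| = 17.7/0.038041 = 465.29 rad/s.

465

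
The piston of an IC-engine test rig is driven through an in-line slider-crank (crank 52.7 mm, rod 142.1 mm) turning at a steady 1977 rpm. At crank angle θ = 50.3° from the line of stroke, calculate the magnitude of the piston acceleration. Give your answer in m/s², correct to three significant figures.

1310

ω = 2π·1977/60 = 207 rad/s
x(θ) = r cosθ + √(L² − r² sin²θ); with ω constant, a = ω²·d²x/dθ².
d²x/dθ² = −r cosθ − r²(cos2θ)/√u − r⁴ sin²2θ/(4u^{3/2}),  u = L² − r² sin²θ = 0.0185483 m².
Substituting r = 0.0527 m, L = 0.1421 m, θ = 50.3°: d²x/dθ² = -0.030649 m.
a = ω²·d²x/dθ² = (207)²·(-0.030649) = -1313.7 m/s²;  |a| = 1313.7 m/s².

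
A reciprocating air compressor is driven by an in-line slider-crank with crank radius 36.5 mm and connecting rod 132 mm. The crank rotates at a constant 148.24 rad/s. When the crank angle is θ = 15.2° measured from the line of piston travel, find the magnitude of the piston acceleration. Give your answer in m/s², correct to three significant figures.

967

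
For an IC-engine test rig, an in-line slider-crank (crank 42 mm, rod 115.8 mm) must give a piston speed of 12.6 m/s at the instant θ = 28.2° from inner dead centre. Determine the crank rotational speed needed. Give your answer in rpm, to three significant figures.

4580

For an in-line slider-crank, |v_piston| = rω|sinθ|·[1 + r cosθ/√(L² − r² sin²θ)].
With r = 0.042 m, L = 0.1158 m, θ = 28.2°: the bracketed kinematic factor |dx/dθ| = 0.026286 m.
ω = v/|dx/dθ| = 12.6/0.026286 = 479.33 rad/s.
N = 60ω/(2π) = 4577.3 rpm.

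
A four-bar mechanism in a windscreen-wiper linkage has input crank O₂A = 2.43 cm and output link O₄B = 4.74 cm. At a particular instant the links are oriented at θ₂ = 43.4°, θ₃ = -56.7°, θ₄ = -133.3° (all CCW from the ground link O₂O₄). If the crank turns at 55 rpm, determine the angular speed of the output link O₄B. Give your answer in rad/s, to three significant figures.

2.99

ω₂ = 5.76 rad/s (from 55 rpm).
Differentiating the loop-closure r₂e^{iθ₂}+r₃e^{iθ₃}=r₁+r₄e^{iθ₄} gives r₂ω₂e^{iθ₂}+r₃ω₃e^{iθ₃}=r₄ω₄e^{iθ₄}.
Eliminating the other unknown: ω₄ = r₂ω₂ sin(θ₂−θ₃) / [r₄ sin(θ₄−θ₃)].
Numerator sine = +0.98450; denominator sine = -0.97278.
Result = 0.0243·5.76·(+0.98450) / (0.0474·(-0.97278)) = -2.9883 rad/s; magnitude 2.9883 rad/s.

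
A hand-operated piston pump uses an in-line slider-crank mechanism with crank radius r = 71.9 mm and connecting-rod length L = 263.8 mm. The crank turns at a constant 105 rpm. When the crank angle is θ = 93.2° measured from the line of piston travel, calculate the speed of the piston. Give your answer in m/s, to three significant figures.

ω = 2π·105/60 = 11 rad/s
For an in-line slider-crank, x = r cosθ + √(L² − r² sin²θ), so v = −rω sinθ·[1 + r cosθ/√(L² − r² sin²θ)].
With r = 0.0719 m, L = 0.2638 m, θ = 93.2°: √(L² − r² sin²θ) = 0.25384 m.
v = −0.0719·11·0.99844·[1 + 0.0719·-0.05582/0.25384] = -0.77687 m/s.
|v| = 0.77687 m/s.

0.777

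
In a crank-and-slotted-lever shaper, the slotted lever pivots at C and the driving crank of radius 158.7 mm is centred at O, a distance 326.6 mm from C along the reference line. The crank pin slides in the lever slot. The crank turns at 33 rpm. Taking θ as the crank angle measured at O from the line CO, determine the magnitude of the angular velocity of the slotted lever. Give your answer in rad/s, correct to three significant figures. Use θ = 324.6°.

ω = 3.456 rad/s (from 33 rpm).
Crank pin A relative to C: A = (d + r cosθ, r sinθ); lever angle φ = atan2(r sinθ, d + r cosθ).
Differentiating tanφ: φ̇ = rω(d cosθ + r)/(d² + r² + 2dr cosθ).
d² + r² + 2dr cosθ = |CA|² = 0.216352 m²;  d cosθ + r = +0.42492 m.
|ω_lever| = |0.1587·3.456·+0.42492| / 0.216352 = 1.0771 rad/s.

1.08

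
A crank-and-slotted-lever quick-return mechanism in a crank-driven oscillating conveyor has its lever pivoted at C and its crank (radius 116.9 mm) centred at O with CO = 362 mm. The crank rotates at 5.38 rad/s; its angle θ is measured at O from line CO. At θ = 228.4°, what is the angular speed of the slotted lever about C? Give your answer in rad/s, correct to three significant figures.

0.877

ω = 5.38 rad/s
Crank pin A relative to C: A = (d + r cosθ, r sinθ); lever angle φ = atan2(r sinθ, d + r cosθ).
Differentiating tanφ: φ̇ = rω(d cosθ + r)/(d² + r² + 2dr cosθ).
d² + r² + 2dr cosθ = |CA|² = 0.0885178 m²;  d cosθ + r = -0.12344 m.
|ω_lever| = |0.1169·5.38·-0.12344| / 0.0885178 = 0.87705 rad/s.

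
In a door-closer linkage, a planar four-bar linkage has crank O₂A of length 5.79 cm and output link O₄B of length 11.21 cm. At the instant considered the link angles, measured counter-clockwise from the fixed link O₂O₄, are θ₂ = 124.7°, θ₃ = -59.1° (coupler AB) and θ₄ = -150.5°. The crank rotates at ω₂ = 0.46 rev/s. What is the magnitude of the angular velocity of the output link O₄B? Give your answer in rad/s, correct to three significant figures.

ω₂ = 2.89 rad/s (from 0.46 rev/s).
Differentiating the loop-closure r₂e^{iθ₂}+r₃e^{iθ₃}=r₁+r₄e^{iθ₄} gives r₂ω₂e^{iθ₂}+r₃ω₃e^{iθ₃}=r₄ω₄e^{iθ₄}.
Eliminating the other unknown: ω₄ = r₂ω₂ sin(θ₂−θ₃) / [r₄ sin(θ₄−θ₃)].
Numerator sine = -0.06627; denominator sine = -0.99970.
Result = 0.0579·2.89·(-0.06627) / (0.1121·(-0.99970)) = +0.098965 rad/s; magnitude 0.098965 rad/s.

0.0990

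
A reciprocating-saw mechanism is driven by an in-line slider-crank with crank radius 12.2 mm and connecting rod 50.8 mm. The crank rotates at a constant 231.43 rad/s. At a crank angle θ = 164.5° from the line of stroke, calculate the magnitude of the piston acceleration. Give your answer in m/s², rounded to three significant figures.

494

ω = 231.4 rad/s
x(θ) = r cosθ + √(L² − r² sin²θ); with ω constant, a = ω²·d²x/dθ².
d²x/dθ² = −r cosθ − r²(cos2θ)/√u − r⁴ sin²2θ/(4u^{3/2}),  u = L² − r² sin²θ = 0.00257001 m².
Substituting r = 0.0122 m, L = 0.0508 m, θ = 164.5°: d²x/dθ² = +0.0092284 m.
a = ω²·d²x/dθ² = (231.4)²·(+0.0092284) = +494.27 m/s²;  |a| = 494.27 m/s².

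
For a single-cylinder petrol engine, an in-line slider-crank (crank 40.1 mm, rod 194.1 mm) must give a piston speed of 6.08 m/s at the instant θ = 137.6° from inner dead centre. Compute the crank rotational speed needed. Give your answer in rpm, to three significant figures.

2540

For an in-line slider-crank, |v_piston| = rω|sinθ|·[1 + r cosθ/√(L² − r² sin²θ)].
With r = 0.0401 m, L = 0.1941 m, θ = 137.6°: the bracketed kinematic factor |dx/dθ| = 0.022874 m.
ω = v/|dx/dθ| = 6.08/0.022874 = 265.81 rad/s.
N = 60ω/(2π) = 2538.3 rpm.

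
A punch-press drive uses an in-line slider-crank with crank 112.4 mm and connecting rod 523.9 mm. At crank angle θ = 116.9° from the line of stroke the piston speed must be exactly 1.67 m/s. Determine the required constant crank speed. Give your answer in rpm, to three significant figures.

For an in-line slider-crank, |v_piston| = rω|sinθ|·[1 + r cosθ/√(L² − r² sin²θ)].
With r = 0.1124 m, L = 0.5239 m, θ = 116.9°: the bracketed kinematic factor |dx/dθ| = 0.090325 m.
ω = v/|dx/dθ| = 1.67/0.090325 = 18.489 rad/s.
N = 60ω/(2π) = 176.55 rpm.

177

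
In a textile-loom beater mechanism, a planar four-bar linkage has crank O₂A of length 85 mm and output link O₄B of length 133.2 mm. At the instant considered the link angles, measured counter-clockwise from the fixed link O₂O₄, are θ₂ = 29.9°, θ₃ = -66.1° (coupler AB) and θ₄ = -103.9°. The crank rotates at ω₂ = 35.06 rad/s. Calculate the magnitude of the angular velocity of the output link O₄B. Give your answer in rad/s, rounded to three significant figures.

36.3

ω₂ = 35.06 rad/s
Differentiating the loop-closure r₂e^{iθ₂}+r₃e^{iθ₃}=r₁+r₄e^{iθ₄} gives r₂ω₂e^{iθ₂}+r₃ω₃e^{iθ₃}=r₄ω₄e^{iθ₄}.
Eliminating the other unknown: ω₄ = r₂ω₂ sin(θ₂−θ₃) / [r₄ sin(θ₄−θ₃)].
Numerator sine = +0.99452; denominator sine = -0.61291.
Result = 0.085·35.06·(+0.99452) / (0.1332·(-0.61291)) = -36.303 rad/s; magnitude 36.303 rad/s.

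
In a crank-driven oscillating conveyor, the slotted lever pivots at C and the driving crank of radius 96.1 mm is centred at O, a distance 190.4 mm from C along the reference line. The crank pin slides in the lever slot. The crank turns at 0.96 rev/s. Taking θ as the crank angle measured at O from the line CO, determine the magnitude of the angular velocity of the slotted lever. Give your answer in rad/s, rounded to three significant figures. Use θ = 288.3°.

ω = 6.032 rad/s (from 0.96 rev/s).
Crank pin A relative to C: A = (d + r cosθ, r sinθ); lever angle φ = atan2(r sinθ, d + r cosθ).
Differentiating tanφ: φ̇ = rω(d cosθ + r)/(d² + r² + 2dr cosθ).
d² + r² + 2dr cosθ = |CA|² = 0.0569779 m²;  d cosθ + r = +0.15588 m.
|ω_lever| = |0.0961·6.032·+0.15588| / 0.0569779 = 1.5859 rad/s.

1.59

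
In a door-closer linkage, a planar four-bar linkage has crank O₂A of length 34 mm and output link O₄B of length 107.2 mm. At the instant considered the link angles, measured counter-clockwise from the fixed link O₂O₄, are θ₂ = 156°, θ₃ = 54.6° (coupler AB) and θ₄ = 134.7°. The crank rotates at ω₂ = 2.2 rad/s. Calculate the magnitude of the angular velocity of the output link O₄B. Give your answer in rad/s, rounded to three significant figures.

0.694

ω₂ = 2.2 rad/s
Differentiating the loop-closure r₂e^{iθ₂}+r₃e^{iθ₃}=r₁+r₄e^{iθ₄} gives r₂ω₂e^{iθ₂}+r₃ω₃e^{iθ₃}=r₄ω₄e^{iθ₄}.
Eliminating the other unknown: ω₄ = r₂ω₂ sin(θ₂−θ₃) / [r₄ sin(θ₄−θ₃)].
Numerator sine = +0.98027; denominator sine = +0.98511.
Result = 0.034·2.2·(+0.98027) / (0.1072·(+0.98511)) = +0.69433 rad/s; magnitude 0.69433 rad/s.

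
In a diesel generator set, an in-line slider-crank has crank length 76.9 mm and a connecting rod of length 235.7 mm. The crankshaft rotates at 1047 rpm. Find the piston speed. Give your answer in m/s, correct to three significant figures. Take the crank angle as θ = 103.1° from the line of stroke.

ω = 2π·1047/60 = 109.6 rad/s
For an in-line slider-crank, x = r cosθ + √(L² − r² sin²θ), so v = −rω sinθ·[1 + r cosθ/√(L² − r² sin²θ)].
With r = 0.0769 m, L = 0.2357 m, θ = 103.1°: √(L² − r² sin²θ) = 0.22348 m.
v = −0.0769·109.6·0.97398·[1 + 0.0769·-0.22665/0.22348] = -7.5716 m/s.
|v| = 7.5716 m/s.

7.57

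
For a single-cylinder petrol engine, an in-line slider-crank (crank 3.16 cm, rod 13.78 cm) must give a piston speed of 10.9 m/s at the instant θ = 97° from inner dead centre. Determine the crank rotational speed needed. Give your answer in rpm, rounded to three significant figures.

3420

For an in-line slider-crank, |v_piston| = rω|sinθ|·[1 + r cosθ/√(L² − r² sin²θ)].
With r = 0.0316 m, L = 0.1378 m, θ = 97°: the bracketed kinematic factor |dx/dθ| = 0.030464 m.
ω = v/|dx/dθ| = 10.9/0.030464 = 357.8 rad/s.
N = 60ω/(2π) = 3416.7 rpm.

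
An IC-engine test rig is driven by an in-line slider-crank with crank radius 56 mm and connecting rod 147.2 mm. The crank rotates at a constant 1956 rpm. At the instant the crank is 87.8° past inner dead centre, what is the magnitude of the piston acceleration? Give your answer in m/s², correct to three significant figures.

ω = 2π·1956/60 = 204.8 rad/s
x(θ) = r cosθ + √(L² − r² sin²θ); with ω constant, a = ω²·d²x/dθ².
d²x/dθ² = −r cosθ − r²(cos2θ)/√u − r⁴ sin²2θ/(4u^{3/2}),  u = L² − r² sin²θ = 0.0185365 m².
Substituting r = 0.056 m, L = 0.1472 m, θ = 87.8°: d²x/dθ² = +0.02081 m.
a = ω²·d²x/dθ² = (204.8)²·(+0.02081) = +873.12 m/s²;  |a| = 873.12 m/s².

873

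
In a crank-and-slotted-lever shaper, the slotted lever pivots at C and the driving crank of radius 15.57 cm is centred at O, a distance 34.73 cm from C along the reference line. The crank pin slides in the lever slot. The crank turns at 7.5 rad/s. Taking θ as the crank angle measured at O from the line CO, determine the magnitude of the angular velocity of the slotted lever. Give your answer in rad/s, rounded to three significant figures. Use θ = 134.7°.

1.50

ω = 7.5 rad/s
Crank pin A relative to C: A = (d + r cosθ, r sinθ); lever angle φ = atan2(r sinθ, d + r cosθ).
Differentiating tanφ: φ̇ = rω(d cosθ + r)/(d² + r² + 2dr cosθ).
d² + r² + 2dr cosθ = |CA|² = 0.0687882 m²;  d cosθ + r = -0.088589 m.
|ω_lever| = |0.1557·7.5·-0.088589| / 0.0687882 = 1.5039 rad/s.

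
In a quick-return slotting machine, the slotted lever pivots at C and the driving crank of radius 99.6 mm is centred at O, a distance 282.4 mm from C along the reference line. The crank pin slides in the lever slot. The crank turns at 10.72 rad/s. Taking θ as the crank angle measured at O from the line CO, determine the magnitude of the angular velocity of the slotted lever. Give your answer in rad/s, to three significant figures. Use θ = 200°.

4.81

ω = 10.72 rad/s
Crank pin A relative to C: A = (d + r cosθ, r sinθ); lever angle φ = atan2(r sinθ, d + r cosθ).
Differentiating tanφ: φ̇ = rω(d cosθ + r)/(d² + r² + 2dr cosθ).
d² + r² + 2dr cosθ = |CA|² = 0.0368084 m²;  d cosθ + r = -0.16577 m.
|ω_lever| = |0.0996·10.72·-0.16577| / 0.0368084 = 4.8085 rad/s.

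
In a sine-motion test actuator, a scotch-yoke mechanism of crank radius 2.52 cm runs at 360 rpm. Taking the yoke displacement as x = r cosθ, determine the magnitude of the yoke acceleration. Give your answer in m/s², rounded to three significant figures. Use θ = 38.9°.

27.9

ω = 37.7 rad/s (from 360 rpm).
x = r cosθ ⇒ ẍ = −rω² cosθ (ω constant).
|a| = rω²|cosθ| = 0.0252·(37.7)²·|cos 38.9°| = 27.873 m/s².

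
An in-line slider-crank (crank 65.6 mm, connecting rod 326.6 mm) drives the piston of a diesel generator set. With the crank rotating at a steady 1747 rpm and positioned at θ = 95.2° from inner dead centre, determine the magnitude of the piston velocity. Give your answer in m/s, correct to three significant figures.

ω = 2π·1747/60 = 182.9 rad/s
For an in-line slider-crank, x = r cosθ + √(L² − r² sin²θ), so v = −rω sinθ·[1 + r cosθ/√(L² − r² sin²θ)].
With r = 0.0656 m, L = 0.3266 m, θ = 95.2°: √(L² − r² sin²θ) = 0.32 m.
v = −0.0656·182.9·0.99588·[1 + 0.0656·-0.09063/0.32] = -11.73 m/s.
|v| = 11.73 m/s.

11.7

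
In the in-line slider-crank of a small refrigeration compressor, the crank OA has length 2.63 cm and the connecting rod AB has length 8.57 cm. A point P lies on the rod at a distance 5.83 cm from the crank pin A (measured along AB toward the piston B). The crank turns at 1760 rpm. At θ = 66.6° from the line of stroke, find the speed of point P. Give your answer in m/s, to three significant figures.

4.87

ω = 184.3 rad/s.  Crank-pin speed |V_A| = rω = 4.8473 m/s, perpendicular to OA.
Rod angle: sinφ = −(r/L) sinθ ⇒ φ = -16.358°; ω_rod = −rω cosθ/√(L²−r²sin²θ) = -23.411 rad/s.
V_P = V_A + ω_rod × AP, with AP = 0.0583 m along the rod.
Components: V_Px = −rω sinθ − a·ω_rod·sinφ = -4.833 m/s;  V_Py = rω cosθ + a·ω_rod·cosφ = +0.61549 m/s.
|V_P| = √(V_Px² + V_Py²) = 4.872 m/s.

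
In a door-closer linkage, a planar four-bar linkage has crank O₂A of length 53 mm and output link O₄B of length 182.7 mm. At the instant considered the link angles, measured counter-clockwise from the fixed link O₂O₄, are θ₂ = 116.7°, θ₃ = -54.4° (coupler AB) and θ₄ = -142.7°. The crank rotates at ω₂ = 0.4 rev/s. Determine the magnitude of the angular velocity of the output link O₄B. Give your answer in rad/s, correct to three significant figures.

0.113

ω₂ = 2.513 rad/s (from 0.4 rev/s).
Differentiating the loop-closure r₂e^{iθ₂}+r₃e^{iθ₃}=r₁+r₄e^{iθ₄} gives r₂ω₂e^{iθ₂}+r₃ω₃e^{iθ₃}=r₄ω₄e^{iθ₄}.
Eliminating the other unknown: ω₄ = r₂ω₂ sin(θ₂−θ₃) / [r₄ sin(θ₄−θ₃)].
Numerator sine = +0.15471; denominator sine = -0.99956.
Result = 0.053·2.513·(+0.15471) / (0.1827·(-0.99956)) = -0.11285 rad/s; magnitude 0.11285 rad/s.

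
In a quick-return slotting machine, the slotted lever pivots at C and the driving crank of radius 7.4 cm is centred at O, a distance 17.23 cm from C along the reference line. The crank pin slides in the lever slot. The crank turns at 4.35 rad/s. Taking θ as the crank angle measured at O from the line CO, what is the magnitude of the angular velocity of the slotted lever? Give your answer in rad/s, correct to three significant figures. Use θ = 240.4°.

ω = 4.35 rad/s
Crank pin A relative to C: A = (d + r cosθ, r sinθ); lever angle φ = atan2(r sinθ, d + r cosθ).
Differentiating tanφ: φ̇ = rω(d cosθ + r)/(d² + r² + 2dr cosθ).
d² + r² + 2dr cosθ = |CA|² = 0.0225676 m²;  d cosθ + r = -0.011106 m.
|ω_lever| = |0.074·4.35·-0.011106| / 0.0225676 = 0.15842 rad/s.

0.158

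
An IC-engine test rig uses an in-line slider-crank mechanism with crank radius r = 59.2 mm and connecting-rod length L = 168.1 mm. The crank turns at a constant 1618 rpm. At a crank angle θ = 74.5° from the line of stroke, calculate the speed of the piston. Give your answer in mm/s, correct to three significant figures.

10600

ω = 2π·1618/60 = 169.4 rad/s
For an in-line slider-crank, x = r cosθ + √(L² − r² sin²θ), so v = −rω sinθ·[1 + r cosθ/√(L² − r² sin²θ)].
With r = 0.0592 m, L = 0.1681 m, θ = 74.5°: √(L² − r² sin²θ) = 0.15812 m.
v = −0.0592·169.4·0.96363·[1 + 0.0592·0.26724/0.15812] = -10.633 m/s.
|v| = 10.633 m/s = 10633 mm/s.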